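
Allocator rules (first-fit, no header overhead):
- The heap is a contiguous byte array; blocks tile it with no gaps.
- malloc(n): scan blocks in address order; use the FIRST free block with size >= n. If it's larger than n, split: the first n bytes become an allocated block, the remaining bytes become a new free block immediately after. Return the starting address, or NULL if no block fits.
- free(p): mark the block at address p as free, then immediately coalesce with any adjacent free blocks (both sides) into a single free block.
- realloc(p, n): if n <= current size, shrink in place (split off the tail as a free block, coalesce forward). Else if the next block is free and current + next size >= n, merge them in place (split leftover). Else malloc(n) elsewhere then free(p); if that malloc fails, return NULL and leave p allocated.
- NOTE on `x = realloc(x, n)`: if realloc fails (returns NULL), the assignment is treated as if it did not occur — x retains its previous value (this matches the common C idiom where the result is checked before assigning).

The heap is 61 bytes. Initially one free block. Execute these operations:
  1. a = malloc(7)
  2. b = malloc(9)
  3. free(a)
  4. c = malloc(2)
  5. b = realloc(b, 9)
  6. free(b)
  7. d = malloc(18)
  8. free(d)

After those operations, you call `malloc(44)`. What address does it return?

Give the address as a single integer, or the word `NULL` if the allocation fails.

Op 1: a = malloc(7) -> a = 0; heap: [0-6 ALLOC][7-60 FREE]
Op 2: b = malloc(9) -> b = 7; heap: [0-6 ALLOC][7-15 ALLOC][16-60 FREE]
Op 3: free(a) -> (freed a); heap: [0-6 FREE][7-15 ALLOC][16-60 FREE]
Op 4: c = malloc(2) -> c = 0; heap: [0-1 ALLOC][2-6 FREE][7-15 ALLOC][16-60 FREE]
Op 5: b = realloc(b, 9) -> b = 7; heap: [0-1 ALLOC][2-6 FREE][7-15 ALLOC][16-60 FREE]
Op 6: free(b) -> (freed b); heap: [0-1 ALLOC][2-60 FREE]
Op 7: d = malloc(18) -> d = 2; heap: [0-1 ALLOC][2-19 ALLOC][20-60 FREE]
Op 8: free(d) -> (freed d); heap: [0-1 ALLOC][2-60 FREE]
malloc(44): first-fit scan over [0-1 ALLOC][2-60 FREE] -> 2

Answer: 2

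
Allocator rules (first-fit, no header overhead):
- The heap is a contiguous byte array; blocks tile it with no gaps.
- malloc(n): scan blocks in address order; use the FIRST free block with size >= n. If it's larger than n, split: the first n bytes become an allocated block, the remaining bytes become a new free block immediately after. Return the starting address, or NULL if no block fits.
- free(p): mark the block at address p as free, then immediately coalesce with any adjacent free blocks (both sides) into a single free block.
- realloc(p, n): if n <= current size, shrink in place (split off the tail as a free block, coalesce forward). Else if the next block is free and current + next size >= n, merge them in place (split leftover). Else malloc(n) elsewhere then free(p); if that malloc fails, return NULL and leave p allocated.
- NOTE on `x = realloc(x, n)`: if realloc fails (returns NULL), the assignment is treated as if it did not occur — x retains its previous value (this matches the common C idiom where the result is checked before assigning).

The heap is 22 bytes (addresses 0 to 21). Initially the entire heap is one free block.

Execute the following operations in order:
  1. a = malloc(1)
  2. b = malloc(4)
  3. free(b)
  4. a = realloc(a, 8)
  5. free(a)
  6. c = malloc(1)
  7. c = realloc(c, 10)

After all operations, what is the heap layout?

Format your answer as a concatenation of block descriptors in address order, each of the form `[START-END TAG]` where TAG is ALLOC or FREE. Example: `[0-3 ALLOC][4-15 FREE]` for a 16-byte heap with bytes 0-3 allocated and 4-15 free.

Answer: [0-9 ALLOC][10-21 FREE]

Derivation:
Op 1: a = malloc(1) -> a = 0; heap: [0-0 ALLOC][1-21 FREE]
Op 2: b = malloc(4) -> b = 1; heap: [0-0 ALLOC][1-4 ALLOC][5-21 FREE]
Op 3: free(b) -> (freed b); heap: [0-0 ALLOC][1-21 FREE]
Op 4: a = realloc(a, 8) -> a = 0; heap: [0-7 ALLOC][8-21 FREE]
Op 5: free(a) -> (freed a); heap: [0-21 FREE]
Op 6: c = malloc(1) -> c = 0; heap: [0-0 ALLOC][1-21 FREE]
Op 7: c = realloc(c, 10) -> c = 0; heap: [0-9 ALLOC][10-21 FREE]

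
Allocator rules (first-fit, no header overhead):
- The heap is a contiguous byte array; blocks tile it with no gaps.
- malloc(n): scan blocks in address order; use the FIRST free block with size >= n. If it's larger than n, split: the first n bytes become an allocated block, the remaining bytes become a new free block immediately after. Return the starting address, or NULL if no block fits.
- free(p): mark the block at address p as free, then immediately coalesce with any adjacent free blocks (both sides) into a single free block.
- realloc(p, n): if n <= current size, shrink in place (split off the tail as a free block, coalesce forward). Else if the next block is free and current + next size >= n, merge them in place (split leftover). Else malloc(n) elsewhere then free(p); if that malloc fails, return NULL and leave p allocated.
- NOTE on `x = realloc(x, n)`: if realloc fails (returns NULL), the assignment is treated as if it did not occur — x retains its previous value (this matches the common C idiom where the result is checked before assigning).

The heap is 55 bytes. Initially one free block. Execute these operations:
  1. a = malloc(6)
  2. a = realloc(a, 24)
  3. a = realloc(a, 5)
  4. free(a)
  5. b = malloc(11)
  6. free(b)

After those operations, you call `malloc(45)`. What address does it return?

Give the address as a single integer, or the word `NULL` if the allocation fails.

Answer: 0

Derivation:
Op 1: a = malloc(6) -> a = 0; heap: [0-5 ALLOC][6-54 FREE]
Op 2: a = realloc(a, 24) -> a = 0; heap: [0-23 ALLOC][24-54 FREE]
Op 3: a = realloc(a, 5) -> a = 0; heap: [0-4 ALLOC][5-54 FREE]
Op 4: free(a) -> (freed a); heap: [0-54 FREE]
Op 5: b = malloc(11) -> b = 0; heap: [0-10 ALLOC][11-54 FREE]
Op 6: free(b) -> (freed b); heap: [0-54 FREE]
malloc(45): first-fit scan over [0-54 FREE] -> 0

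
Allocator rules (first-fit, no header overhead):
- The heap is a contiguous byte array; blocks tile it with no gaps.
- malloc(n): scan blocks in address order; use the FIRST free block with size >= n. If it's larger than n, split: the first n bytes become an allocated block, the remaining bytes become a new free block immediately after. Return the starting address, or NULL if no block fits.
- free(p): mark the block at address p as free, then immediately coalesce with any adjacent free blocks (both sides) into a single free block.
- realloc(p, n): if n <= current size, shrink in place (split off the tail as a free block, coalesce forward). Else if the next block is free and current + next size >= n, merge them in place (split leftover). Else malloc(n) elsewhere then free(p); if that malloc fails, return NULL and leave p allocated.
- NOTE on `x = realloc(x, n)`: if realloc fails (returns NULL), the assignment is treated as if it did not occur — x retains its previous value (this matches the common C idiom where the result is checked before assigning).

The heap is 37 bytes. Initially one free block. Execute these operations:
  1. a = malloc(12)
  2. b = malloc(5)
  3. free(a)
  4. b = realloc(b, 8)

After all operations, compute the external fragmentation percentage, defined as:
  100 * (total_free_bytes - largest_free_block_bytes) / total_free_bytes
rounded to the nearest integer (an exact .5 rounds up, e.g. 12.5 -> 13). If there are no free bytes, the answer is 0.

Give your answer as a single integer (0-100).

Op 1: a = malloc(12) -> a = 0; heap: [0-11 ALLOC][12-36 FREE]
Op 2: b = malloc(5) -> b = 12; heap: [0-11 ALLOC][12-16 ALLOC][17-36 FREE]
Op 3: free(a) -> (freed a); heap: [0-11 FREE][12-16 ALLOC][17-36 FREE]
Op 4: b = realloc(b, 8) -> b = 12; heap: [0-11 FREE][12-19 ALLOC][20-36 FREE]
Free blocks: [12 17] total_free=29 largest=17 -> 100*(29-17)/29 = 1200/29 ≈ 41.379 -> rounds to 41

Answer: 41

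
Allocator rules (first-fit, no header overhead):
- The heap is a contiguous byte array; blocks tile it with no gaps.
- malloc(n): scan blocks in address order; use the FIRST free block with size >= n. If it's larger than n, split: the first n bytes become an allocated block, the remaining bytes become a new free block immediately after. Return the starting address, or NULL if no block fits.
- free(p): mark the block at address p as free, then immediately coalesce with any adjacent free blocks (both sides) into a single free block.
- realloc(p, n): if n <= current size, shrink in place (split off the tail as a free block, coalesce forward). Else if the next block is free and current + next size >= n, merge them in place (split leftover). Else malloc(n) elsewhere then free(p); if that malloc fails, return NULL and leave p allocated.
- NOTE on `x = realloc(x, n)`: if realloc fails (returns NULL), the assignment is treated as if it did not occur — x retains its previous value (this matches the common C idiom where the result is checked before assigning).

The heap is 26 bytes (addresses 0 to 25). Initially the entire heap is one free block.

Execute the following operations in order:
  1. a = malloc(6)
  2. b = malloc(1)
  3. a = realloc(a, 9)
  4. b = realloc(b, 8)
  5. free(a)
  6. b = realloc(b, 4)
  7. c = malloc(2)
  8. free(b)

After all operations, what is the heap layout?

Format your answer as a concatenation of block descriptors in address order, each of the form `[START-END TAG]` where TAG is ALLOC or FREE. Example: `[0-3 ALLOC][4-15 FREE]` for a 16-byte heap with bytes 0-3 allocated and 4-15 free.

Op 1: a = malloc(6) -> a = 0; heap: [0-5 ALLOC][6-25 FREE]
Op 2: b = malloc(1) -> b = 6; heap: [0-5 ALLOC][6-6 ALLOC][7-25 FREE]
Op 3: a = realloc(a, 9) -> a = 7; heap: [0-5 FREE][6-6 ALLOC][7-15 ALLOC][16-25 FREE]
Op 4: b = realloc(b, 8) -> b = 16; heap: [0-6 FREE][7-15 ALLOC][16-23 ALLOC][24-25 FREE]
Op 5: free(a) -> (freed a); heap: [0-15 FREE][16-23 ALLOC][24-25 FREE]
Op 6: b = realloc(b, 4) -> b = 16; heap: [0-15 FREE][16-19 ALLOC][20-25 FREE]
Op 7: c = malloc(2) -> c = 0; heap: [0-1 ALLOC][2-15 FREE][16-19 ALLOC][20-25 FREE]
Op 8: free(b) -> (freed b); heap: [0-1 ALLOC][2-25 FREE]

Answer: [0-1 ALLOC][2-25 FREE]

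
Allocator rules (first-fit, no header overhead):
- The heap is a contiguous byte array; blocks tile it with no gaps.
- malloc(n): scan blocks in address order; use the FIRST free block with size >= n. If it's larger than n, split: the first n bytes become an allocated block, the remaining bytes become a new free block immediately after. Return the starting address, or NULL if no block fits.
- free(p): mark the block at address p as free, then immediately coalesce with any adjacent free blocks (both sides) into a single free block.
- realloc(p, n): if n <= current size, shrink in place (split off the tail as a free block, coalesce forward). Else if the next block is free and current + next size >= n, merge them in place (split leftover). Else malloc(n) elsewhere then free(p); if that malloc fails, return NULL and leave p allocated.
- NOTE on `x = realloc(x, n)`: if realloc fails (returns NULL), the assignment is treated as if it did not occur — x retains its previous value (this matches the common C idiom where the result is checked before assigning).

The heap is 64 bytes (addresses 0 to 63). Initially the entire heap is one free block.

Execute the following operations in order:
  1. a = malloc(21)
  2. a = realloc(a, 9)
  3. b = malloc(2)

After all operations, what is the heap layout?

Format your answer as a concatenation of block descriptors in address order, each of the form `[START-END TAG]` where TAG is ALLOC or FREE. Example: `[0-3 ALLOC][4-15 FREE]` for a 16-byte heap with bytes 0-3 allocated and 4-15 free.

Op 1: a = malloc(21) -> a = 0; heap: [0-20 ALLOC][21-63 FREE]
Op 2: a = realloc(a, 9) -> a = 0; heap: [0-8 ALLOC][9-63 FREE]
Op 3: b = malloc(2) -> b = 9; heap: [0-8 ALLOC][9-10 ALLOC][11-63 FREE]

Answer: [0-8 ALLOC][9-10 ALLOC][11-63 FREE]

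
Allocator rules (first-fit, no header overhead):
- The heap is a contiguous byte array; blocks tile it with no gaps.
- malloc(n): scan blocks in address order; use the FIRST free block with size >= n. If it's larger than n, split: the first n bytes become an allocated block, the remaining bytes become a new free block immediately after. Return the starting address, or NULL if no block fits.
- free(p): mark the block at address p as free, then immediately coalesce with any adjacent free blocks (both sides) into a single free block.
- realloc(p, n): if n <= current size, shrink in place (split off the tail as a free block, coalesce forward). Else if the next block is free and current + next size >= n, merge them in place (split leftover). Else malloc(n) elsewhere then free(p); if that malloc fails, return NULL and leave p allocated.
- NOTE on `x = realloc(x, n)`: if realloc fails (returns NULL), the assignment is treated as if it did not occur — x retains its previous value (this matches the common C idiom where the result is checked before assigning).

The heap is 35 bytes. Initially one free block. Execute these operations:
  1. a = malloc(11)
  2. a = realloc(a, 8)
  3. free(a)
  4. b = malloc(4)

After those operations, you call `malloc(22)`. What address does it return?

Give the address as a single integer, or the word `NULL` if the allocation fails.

Answer: 4

Derivation:
Op 1: a = malloc(11) -> a = 0; heap: [0-10 ALLOC][11-34 FREE]
Op 2: a = realloc(a, 8) -> a = 0; heap: [0-7 ALLOC][8-34 FREE]
Op 3: free(a) -> (freed a); heap: [0-34 FREE]
Op 4: b = malloc(4) -> b = 0; heap: [0-3 ALLOC][4-34 FREE]
malloc(22): first-fit scan over [0-3 ALLOC][4-34 FREE] -> 4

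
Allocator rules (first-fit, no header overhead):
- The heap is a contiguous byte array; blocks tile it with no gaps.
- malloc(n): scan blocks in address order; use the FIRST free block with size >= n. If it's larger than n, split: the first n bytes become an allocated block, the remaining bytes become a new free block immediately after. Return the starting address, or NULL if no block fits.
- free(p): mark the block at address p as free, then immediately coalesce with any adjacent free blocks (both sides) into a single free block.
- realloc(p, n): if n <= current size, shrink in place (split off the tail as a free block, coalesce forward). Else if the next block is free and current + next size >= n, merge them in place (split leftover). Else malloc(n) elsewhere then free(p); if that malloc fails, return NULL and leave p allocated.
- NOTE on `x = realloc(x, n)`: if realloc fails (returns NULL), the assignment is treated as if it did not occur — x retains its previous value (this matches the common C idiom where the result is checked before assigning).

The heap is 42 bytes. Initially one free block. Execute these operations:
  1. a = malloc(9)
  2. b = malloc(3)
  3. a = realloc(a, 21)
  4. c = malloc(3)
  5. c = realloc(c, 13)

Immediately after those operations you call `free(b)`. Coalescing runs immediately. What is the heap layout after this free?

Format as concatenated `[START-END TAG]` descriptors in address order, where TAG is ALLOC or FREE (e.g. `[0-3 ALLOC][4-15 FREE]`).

Answer: [0-2 ALLOC][3-11 FREE][12-32 ALLOC][33-41 FREE]

Derivation:
Op 1: a = malloc(9) -> a = 0; heap: [0-8 ALLOC][9-41 FREE]
Op 2: b = malloc(3) -> b = 9; heap: [0-8 ALLOC][9-11 ALLOC][12-41 FREE]
Op 3: a = realloc(a, 21) -> a = 12; heap: [0-8 FREE][9-11 ALLOC][12-32 ALLOC][33-41 FREE]
Op 4: c = malloc(3) -> c = 0; heap: [0-2 ALLOC][3-8 FREE][9-11 ALLOC][12-32 ALLOC][33-41 FREE]
Op 5: c = realloc(c, 13) -> NULL (c unchanged); heap: [0-2 ALLOC][3-8 FREE][9-11 ALLOC][12-32 ALLOC][33-41 FREE]
free(b): b = 9 -> block [9-11 ALLOC]; mark free, coalesce with adjacent free neighbors -> [0-2 ALLOC][3-11 FREE][12-32 ALLOC][33-41 FREE]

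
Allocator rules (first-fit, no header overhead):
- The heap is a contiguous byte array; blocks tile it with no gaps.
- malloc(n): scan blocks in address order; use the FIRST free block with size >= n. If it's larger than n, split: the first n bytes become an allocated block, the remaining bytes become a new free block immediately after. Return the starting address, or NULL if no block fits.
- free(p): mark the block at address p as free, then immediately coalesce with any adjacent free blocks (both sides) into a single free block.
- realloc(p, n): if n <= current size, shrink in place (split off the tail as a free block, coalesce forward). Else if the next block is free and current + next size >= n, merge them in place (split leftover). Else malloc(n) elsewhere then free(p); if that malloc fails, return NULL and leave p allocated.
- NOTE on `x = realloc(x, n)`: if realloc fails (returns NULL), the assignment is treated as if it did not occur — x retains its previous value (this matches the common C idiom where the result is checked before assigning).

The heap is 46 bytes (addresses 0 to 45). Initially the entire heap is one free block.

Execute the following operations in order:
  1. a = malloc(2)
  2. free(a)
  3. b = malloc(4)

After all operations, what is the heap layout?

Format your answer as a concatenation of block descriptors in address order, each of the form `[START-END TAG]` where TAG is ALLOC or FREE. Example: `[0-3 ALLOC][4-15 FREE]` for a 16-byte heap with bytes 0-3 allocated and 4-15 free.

Answer: [0-3 ALLOC][4-45 FREE]

Derivation:
Op 1: a = malloc(2) -> a = 0; heap: [0-1 ALLOC][2-45 FREE]
Op 2: free(a) -> (freed a); heap: [0-45 FREE]
Op 3: b = malloc(4) -> b = 0; heap: [0-3 ALLOC][4-45 FREE]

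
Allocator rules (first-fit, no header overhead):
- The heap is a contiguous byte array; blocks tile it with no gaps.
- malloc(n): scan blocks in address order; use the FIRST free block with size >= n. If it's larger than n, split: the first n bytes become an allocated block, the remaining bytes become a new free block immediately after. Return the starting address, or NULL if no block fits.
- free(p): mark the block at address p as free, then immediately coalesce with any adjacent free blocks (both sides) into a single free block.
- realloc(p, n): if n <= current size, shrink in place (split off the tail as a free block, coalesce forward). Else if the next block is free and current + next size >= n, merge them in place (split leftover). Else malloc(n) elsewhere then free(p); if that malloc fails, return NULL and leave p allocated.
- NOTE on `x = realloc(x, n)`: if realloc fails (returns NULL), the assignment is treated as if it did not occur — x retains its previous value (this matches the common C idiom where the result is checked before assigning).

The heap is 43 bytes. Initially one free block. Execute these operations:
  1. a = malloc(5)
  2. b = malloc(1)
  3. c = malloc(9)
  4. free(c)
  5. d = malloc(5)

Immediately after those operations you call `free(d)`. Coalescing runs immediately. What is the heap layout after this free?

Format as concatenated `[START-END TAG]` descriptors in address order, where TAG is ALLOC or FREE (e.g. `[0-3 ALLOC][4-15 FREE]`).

Op 1: a = malloc(5) -> a = 0; heap: [0-4 ALLOC][5-42 FREE]
Op 2: b = malloc(1) -> b = 5; heap: [0-4 ALLOC][5-5 ALLOC][6-42 FREE]
Op 3: c = malloc(9) -> c = 6; heap: [0-4 ALLOC][5-5 ALLOC][6-14 ALLOC][15-42 FREE]
Op 4: free(c) -> (freed c); heap: [0-4 ALLOC][5-5 ALLOC][6-42 FREE]
Op 5: d = malloc(5) -> d = 6; heap: [0-4 ALLOC][5-5 ALLOC][6-10 ALLOC][11-42 FREE]
free(d): d = 6 -> block [6-10 ALLOC]; mark free, coalesce with adjacent free neighbors -> [0-4 ALLOC][5-5 ALLOC][6-42 FREE]

Answer: [0-4 ALLOC][5-5 ALLOC][6-42 FREE]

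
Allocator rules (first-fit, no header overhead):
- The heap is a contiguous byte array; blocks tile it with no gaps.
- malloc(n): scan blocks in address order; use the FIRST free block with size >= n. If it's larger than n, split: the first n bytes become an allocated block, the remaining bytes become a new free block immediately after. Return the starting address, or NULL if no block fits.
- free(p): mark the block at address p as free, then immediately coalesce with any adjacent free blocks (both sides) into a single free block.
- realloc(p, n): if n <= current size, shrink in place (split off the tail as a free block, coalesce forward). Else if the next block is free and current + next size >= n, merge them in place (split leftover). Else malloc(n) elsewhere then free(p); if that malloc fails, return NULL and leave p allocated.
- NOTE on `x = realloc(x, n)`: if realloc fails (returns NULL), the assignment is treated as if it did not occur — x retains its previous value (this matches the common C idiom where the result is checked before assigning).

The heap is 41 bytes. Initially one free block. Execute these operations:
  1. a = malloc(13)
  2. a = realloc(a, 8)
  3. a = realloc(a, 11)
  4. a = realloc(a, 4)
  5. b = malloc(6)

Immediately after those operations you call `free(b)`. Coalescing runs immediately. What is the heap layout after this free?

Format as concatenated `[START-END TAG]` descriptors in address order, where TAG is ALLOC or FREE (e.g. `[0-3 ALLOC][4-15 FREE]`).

Answer: [0-3 ALLOC][4-40 FREE]

Derivation:
Op 1: a = malloc(13) -> a = 0; heap: [0-12 ALLOC][13-40 FREE]
Op 2: a = realloc(a, 8) -> a = 0; heap: [0-7 ALLOC][8-40 FREE]
Op 3: a = realloc(a, 11) -> a = 0; heap: [0-10 ALLOC][11-40 FREE]
Op 4: a = realloc(a, 4) -> a = 0; heap: [0-3 ALLOC][4-40 FREE]
Op 5: b = malloc(6) -> b = 4; heap: [0-3 ALLOC][4-9 ALLOC][10-40 FREE]
free(b): b = 4 -> block [4-9 ALLOC]; mark free, coalesce with adjacent free neighbors -> [0-3 ALLOC][4-40 FREE]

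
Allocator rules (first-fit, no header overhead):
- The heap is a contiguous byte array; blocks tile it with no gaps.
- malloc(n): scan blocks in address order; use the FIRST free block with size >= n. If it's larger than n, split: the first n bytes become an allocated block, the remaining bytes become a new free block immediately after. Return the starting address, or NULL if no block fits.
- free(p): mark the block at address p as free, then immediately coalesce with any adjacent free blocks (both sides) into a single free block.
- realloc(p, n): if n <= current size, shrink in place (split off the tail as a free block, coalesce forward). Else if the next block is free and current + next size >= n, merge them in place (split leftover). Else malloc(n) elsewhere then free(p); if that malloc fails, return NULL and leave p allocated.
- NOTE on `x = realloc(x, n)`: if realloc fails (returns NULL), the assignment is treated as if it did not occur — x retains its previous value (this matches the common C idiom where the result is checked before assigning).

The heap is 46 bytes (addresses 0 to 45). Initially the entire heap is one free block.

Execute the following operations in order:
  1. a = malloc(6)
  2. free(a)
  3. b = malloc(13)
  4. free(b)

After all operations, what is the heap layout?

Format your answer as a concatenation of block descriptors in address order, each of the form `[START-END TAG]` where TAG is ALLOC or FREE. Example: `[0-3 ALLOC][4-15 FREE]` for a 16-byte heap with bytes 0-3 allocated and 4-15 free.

Answer: [0-45 FREE]

Derivation:
Op 1: a = malloc(6) -> a = 0; heap: [0-5 ALLOC][6-45 FREE]
Op 2: free(a) -> (freed a); heap: [0-45 FREE]
Op 3: b = malloc(13) -> b = 0; heap: [0-12 ALLOC][13-45 FREE]
Op 4: free(b) -> (freed b); heap: [0-45 FREE]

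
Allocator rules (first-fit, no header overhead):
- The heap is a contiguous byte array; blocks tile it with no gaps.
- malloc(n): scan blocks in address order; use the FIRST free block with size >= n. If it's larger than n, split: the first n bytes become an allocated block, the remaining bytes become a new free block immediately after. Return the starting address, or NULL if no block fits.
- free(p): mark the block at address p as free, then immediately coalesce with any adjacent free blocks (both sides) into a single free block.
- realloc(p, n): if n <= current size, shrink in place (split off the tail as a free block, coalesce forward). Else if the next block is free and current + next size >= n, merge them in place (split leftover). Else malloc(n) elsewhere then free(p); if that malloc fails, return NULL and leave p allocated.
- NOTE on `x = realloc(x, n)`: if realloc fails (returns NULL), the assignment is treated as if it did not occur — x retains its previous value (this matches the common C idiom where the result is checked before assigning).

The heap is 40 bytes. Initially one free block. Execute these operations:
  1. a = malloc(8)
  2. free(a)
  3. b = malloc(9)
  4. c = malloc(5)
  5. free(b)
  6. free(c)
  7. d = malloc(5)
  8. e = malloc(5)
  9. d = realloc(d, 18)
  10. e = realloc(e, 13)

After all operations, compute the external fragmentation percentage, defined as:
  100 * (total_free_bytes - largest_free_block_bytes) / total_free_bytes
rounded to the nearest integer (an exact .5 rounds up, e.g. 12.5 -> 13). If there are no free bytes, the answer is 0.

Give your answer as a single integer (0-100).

Op 1: a = malloc(8) -> a = 0; heap: [0-7 ALLOC][8-39 FREE]
Op 2: free(a) -> (freed a); heap: [0-39 FREE]
Op 3: b = malloc(9) -> b = 0; heap: [0-8 ALLOC][9-39 FREE]
Op 4: c = malloc(5) -> c = 9; heap: [0-8 ALLOC][9-13 ALLOC][14-39 FREE]
Op 5: free(b) -> (freed b); heap: [0-8 FREE][9-13 ALLOC][14-39 FREE]
Op 6: free(c) -> (freed c); heap: [0-39 FREE]
Op 7: d = malloc(5) -> d = 0; heap: [0-4 ALLOC][5-39 FREE]
Op 8: e = malloc(5) -> e = 5; heap: [0-4 ALLOC][5-9 ALLOC][10-39 FREE]
Op 9: d = realloc(d, 18) -> d = 10; heap: [0-4 FREE][5-9 ALLOC][10-27 ALLOC][28-39 FREE]
Op 10: e = realloc(e, 13) -> NULL (e unchanged); heap: [0-4 FREE][5-9 ALLOC][10-27 ALLOC][28-39 FREE]
Free blocks: [5 12] total_free=17 largest=12 -> 100*(17-12)/17 = 500/17 ≈ 29.412 -> rounds to 29

Answer: 29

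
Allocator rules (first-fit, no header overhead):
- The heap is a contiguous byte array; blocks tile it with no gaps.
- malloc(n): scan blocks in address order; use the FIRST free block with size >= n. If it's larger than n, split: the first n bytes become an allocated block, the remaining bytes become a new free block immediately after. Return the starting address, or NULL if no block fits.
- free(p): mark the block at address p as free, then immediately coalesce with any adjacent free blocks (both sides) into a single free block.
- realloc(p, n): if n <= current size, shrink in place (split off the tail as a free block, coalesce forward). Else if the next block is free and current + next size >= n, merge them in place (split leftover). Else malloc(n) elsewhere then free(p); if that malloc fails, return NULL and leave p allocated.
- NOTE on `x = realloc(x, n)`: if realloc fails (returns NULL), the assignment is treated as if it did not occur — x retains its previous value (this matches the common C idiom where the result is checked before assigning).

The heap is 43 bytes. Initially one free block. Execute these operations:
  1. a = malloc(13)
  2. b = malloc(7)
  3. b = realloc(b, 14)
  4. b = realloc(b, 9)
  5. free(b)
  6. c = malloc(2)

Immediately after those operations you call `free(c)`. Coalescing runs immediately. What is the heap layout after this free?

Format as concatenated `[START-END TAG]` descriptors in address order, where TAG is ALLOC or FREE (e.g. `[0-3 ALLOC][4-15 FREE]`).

Op 1: a = malloc(13) -> a = 0; heap: [0-12 ALLOC][13-42 FREE]
Op 2: b = malloc(7) -> b = 13; heap: [0-12 ALLOC][13-19 ALLOC][20-42 FREE]
Op 3: b = realloc(b, 14) -> b = 13; heap: [0-12 ALLOC][13-26 ALLOC][27-42 FREE]
Op 4: b = realloc(b, 9) -> b = 13; heap: [0-12 ALLOC][13-21 ALLOC][22-42 FREE]
Op 5: free(b) -> (freed b); heap: [0-12 ALLOC][13-42 FREE]
Op 6: c = malloc(2) -> c = 13; heap: [0-12 ALLOC][13-14 ALLOC][15-42 FREE]
free(c): c = 13 -> block [13-14 ALLOC]; mark free, coalesce with adjacent free neighbors -> [0-12 ALLOC][13-42 FREE]

Answer: [0-12 ALLOC][13-42 FREE]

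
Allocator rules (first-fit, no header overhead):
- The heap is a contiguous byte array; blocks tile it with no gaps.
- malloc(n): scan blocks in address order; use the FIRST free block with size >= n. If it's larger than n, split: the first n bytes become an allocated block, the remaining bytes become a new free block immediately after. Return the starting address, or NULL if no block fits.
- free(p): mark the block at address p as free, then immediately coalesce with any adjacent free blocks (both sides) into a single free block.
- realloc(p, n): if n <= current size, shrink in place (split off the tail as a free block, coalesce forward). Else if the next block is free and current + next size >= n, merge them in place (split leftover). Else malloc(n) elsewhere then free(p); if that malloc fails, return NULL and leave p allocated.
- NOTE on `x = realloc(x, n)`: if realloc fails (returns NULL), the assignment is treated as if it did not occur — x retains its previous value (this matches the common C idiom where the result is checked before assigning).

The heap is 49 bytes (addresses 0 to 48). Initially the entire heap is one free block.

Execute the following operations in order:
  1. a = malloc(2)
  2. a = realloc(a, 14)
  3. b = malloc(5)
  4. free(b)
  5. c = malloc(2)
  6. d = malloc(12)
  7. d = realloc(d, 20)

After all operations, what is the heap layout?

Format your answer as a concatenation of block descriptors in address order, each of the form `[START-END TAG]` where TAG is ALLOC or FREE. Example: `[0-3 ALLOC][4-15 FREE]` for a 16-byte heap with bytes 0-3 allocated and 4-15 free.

Answer: [0-13 ALLOC][14-15 ALLOC][16-35 ALLOC][36-48 FREE]

Derivation:
Op 1: a = malloc(2) -> a = 0; heap: [0-1 ALLOC][2-48 FREE]
Op 2: a = realloc(a, 14) -> a = 0; heap: [0-13 ALLOC][14-48 FREE]
Op 3: b = malloc(5) -> b = 14; heap: [0-13 ALLOC][14-18 ALLOC][19-48 FREE]
Op 4: free(b) -> (freed b); heap: [0-13 ALLOC][14-48 FREE]
Op 5: c = malloc(2) -> c = 14; heap: [0-13 ALLOC][14-15 ALLOC][16-48 FREE]
Op 6: d = malloc(12) -> d = 16; heap: [0-13 ALLOC][14-15 ALLOC][16-27 ALLOC][28-48 FREE]
Op 7: d = realloc(d, 20) -> d = 16; heap: [0-13 ALLOC][14-15 ALLOC][16-35 ALLOC][36-48 FREE]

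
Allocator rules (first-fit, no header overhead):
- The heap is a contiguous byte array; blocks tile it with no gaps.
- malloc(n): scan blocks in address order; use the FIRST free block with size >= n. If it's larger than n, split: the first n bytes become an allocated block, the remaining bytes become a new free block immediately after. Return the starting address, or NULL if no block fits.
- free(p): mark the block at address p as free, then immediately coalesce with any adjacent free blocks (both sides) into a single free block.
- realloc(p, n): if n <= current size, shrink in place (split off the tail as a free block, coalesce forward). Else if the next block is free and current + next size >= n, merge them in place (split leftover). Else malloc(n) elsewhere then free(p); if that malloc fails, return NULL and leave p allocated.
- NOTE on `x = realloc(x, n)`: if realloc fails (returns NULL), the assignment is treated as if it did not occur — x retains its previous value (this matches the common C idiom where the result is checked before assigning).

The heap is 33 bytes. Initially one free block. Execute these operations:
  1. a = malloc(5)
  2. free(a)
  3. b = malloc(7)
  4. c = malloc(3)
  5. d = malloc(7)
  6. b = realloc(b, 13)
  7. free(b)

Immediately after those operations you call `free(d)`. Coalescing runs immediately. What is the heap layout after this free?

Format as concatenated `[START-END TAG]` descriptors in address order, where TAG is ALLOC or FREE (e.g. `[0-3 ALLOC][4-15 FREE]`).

Op 1: a = malloc(5) -> a = 0; heap: [0-4 ALLOC][5-32 FREE]
Op 2: free(a) -> (freed a); heap: [0-32 FREE]
Op 3: b = malloc(7) -> b = 0; heap: [0-6 ALLOC][7-32 FREE]
Op 4: c = malloc(3) -> c = 7; heap: [0-6 ALLOC][7-9 ALLOC][10-32 FREE]
Op 5: d = malloc(7) -> d = 10; heap: [0-6 ALLOC][7-9 ALLOC][10-16 ALLOC][17-32 FREE]
Op 6: b = realloc(b, 13) -> b = 17; heap: [0-6 FREE][7-9 ALLOC][10-16 ALLOC][17-29 ALLOC][30-32 FREE]
Op 7: free(b) -> (freed b); heap: [0-6 FREE][7-9 ALLOC][10-16 ALLOC][17-32 FREE]
free(d): d = 10 -> block [10-16 ALLOC]; mark free, coalesce with adjacent free neighbors -> [0-6 FREE][7-9 ALLOC][10-32 FREE]

Answer: [0-6 FREE][7-9 ALLOC][10-32 FREE]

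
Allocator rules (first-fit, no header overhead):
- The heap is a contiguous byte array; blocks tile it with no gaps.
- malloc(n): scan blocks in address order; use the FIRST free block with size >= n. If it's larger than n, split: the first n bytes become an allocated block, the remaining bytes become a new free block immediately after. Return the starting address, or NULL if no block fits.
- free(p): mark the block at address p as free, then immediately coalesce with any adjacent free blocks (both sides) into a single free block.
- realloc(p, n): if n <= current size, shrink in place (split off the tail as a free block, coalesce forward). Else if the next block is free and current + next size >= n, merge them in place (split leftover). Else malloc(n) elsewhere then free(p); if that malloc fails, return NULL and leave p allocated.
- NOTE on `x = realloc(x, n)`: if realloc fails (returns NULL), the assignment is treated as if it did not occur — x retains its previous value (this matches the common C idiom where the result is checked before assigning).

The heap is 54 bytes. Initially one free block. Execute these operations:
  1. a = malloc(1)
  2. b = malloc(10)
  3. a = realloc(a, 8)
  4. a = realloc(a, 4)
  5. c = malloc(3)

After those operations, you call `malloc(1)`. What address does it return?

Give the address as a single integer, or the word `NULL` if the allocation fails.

Answer: 0

Derivation:
Op 1: a = malloc(1) -> a = 0; heap: [0-0 ALLOC][1-53 FREE]
Op 2: b = malloc(10) -> b = 1; heap: [0-0 ALLOC][1-10 ALLOC][11-53 FREE]
Op 3: a = realloc(a, 8) -> a = 11; heap: [0-0 FREE][1-10 ALLOC][11-18 ALLOC][19-53 FREE]
Op 4: a = realloc(a, 4) -> a = 11; heap: [0-0 FREE][1-10 ALLOC][11-14 ALLOC][15-53 FREE]
Op 5: c = malloc(3) -> c = 15; heap: [0-0 FREE][1-10 ALLOC][11-14 ALLOC][15-17 ALLOC][18-53 FREE]
malloc(1): first-fit scan over [0-0 FREE][1-10 ALLOC][11-14 ALLOC][15-17 ALLOC][18-53 FREE] -> 0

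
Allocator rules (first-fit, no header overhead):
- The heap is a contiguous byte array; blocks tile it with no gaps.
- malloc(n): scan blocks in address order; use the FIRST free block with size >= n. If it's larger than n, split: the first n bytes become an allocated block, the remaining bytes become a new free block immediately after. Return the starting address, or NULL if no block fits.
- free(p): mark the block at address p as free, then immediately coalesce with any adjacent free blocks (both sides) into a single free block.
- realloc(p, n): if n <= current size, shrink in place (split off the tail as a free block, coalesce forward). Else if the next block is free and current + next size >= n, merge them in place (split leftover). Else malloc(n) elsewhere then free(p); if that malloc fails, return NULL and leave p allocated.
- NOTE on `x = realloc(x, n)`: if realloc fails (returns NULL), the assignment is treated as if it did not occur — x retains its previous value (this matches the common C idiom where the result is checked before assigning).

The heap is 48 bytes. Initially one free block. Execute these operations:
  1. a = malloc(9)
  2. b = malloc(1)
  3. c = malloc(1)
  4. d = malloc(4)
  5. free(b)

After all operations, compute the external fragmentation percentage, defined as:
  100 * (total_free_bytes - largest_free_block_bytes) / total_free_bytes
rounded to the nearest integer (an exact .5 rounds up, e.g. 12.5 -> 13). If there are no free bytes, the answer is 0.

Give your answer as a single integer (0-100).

Answer: 3

Derivation:
Op 1: a = malloc(9) -> a = 0; heap: [0-8 ALLOC][9-47 FREE]
Op 2: b = malloc(1) -> b = 9; heap: [0-8 ALLOC][9-9 ALLOC][10-47 FREE]
Op 3: c = malloc(1) -> c = 10; heap: [0-8 ALLOC][9-9 ALLOC][10-10 ALLOC][11-47 FREE]
Op 4: d = malloc(4) -> d = 11; heap: [0-8 ALLOC][9-9 ALLOC][10-10 ALLOC][11-14 ALLOC][15-47 FREE]
Op 5: free(b) -> (freed b); heap: [0-8 ALLOC][9-9 FREE][10-10 ALLOC][11-14 ALLOC][15-47 FREE]
Free blocks: [1 33] total_free=34 largest=33 -> 100*(34-33)/34 = 100/34 ≈ 2.941 -> rounds to 3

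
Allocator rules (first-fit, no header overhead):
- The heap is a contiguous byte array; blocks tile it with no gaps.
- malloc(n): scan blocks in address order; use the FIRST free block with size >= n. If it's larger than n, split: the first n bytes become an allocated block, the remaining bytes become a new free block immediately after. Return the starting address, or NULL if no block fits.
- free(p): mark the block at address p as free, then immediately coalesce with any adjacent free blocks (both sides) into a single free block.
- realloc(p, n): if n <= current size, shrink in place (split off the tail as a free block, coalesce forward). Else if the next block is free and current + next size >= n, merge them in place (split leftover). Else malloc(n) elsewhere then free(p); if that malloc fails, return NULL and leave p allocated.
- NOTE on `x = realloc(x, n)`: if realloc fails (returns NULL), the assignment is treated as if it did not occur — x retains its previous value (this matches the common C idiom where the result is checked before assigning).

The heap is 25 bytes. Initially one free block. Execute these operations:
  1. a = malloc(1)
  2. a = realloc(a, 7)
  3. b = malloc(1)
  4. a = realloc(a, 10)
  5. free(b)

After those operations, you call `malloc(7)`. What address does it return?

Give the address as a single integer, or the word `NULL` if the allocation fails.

Op 1: a = malloc(1) -> a = 0; heap: [0-0 ALLOC][1-24 FREE]
Op 2: a = realloc(a, 7) -> a = 0; heap: [0-6 ALLOC][7-24 FREE]
Op 3: b = malloc(1) -> b = 7; heap: [0-6 ALLOC][7-7 ALLOC][8-24 FREE]
Op 4: a = realloc(a, 10) -> a = 8; heap: [0-6 FREE][7-7 ALLOC][8-17 ALLOC][18-24 FREE]
Op 5: free(b) -> (freed b); heap: [0-7 FREE][8-17 ALLOC][18-24 FREE]
malloc(7): first-fit scan over [0-7 FREE][8-17 ALLOC][18-24 FREE] -> 0

Answer: 0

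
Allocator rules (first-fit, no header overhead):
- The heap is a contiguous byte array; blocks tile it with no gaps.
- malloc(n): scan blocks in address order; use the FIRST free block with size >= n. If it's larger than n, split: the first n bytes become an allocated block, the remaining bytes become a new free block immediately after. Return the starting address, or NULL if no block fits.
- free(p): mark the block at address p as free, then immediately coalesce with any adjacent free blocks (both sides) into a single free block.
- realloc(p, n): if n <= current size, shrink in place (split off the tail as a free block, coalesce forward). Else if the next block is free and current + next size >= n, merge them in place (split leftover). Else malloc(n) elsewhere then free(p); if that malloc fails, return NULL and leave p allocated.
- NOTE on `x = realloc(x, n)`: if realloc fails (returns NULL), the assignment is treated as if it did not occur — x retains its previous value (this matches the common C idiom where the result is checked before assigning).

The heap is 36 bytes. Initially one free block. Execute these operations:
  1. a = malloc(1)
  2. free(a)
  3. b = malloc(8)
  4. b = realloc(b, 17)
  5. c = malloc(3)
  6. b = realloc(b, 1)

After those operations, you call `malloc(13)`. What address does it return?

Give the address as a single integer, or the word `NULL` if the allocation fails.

Op 1: a = malloc(1) -> a = 0; heap: [0-0 ALLOC][1-35 FREE]
Op 2: free(a) -> (freed a); heap: [0-35 FREE]
Op 3: b = malloc(8) -> b = 0; heap: [0-7 ALLOC][8-35 FREE]
Op 4: b = realloc(b, 17) -> b = 0; heap: [0-16 ALLOC][17-35 FREE]
Op 5: c = malloc(3) -> c = 17; heap: [0-16 ALLOC][17-19 ALLOC][20-35 FREE]
Op 6: b = realloc(b, 1) -> b = 0; heap: [0-0 ALLOC][1-16 FREE][17-19 ALLOC][20-35 FREE]
malloc(13): first-fit scan over [0-0 ALLOC][1-16 FREE][17-19 ALLOC][20-35 FREE] -> 1

Answer: 1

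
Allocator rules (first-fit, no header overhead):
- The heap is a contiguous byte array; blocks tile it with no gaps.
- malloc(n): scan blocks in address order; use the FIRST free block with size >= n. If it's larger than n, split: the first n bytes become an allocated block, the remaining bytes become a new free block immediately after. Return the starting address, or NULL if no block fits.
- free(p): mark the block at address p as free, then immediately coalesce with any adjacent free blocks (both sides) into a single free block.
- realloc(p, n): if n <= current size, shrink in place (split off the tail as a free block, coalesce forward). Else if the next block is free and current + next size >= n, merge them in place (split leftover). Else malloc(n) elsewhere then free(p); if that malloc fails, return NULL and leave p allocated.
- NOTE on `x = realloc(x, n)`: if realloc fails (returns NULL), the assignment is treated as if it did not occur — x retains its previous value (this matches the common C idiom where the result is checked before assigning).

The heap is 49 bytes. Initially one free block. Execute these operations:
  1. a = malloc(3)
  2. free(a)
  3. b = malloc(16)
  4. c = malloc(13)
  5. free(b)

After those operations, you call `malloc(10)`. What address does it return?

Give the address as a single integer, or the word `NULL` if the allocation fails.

Answer: 0

Derivation:
Op 1: a = malloc(3) -> a = 0; heap: [0-2 ALLOC][3-48 FREE]
Op 2: free(a) -> (freed a); heap: [0-48 FREE]
Op 3: b = malloc(16) -> b = 0; heap: [0-15 ALLOC][16-48 FREE]
Op 4: c = malloc(13) -> c = 16; heap: [0-15 ALLOC][16-28 ALLOC][29-48 FREE]
Op 5: free(b) -> (freed b); heap: [0-15 FREE][16-28 ALLOC][29-48 FREE]
malloc(10): first-fit scan over [0-15 FREE][16-28 ALLOC][29-48 FREE] -> 0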